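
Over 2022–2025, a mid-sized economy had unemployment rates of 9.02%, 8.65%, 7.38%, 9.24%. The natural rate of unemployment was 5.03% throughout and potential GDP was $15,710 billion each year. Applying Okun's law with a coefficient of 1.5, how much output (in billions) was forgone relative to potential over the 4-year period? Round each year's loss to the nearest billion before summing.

$3,339 billion

Year 2022: gap = -1.5 × (9.02 - 5.03) = -5.985%, loss ≈ 15710 × 5.985/100 ≈ 940.
Year 2023: gap = -1.5 × (8.65 - 5.03) = -5.43%, loss ≈ 15710 × 5.43/100 ≈ 853.
Year 2024: gap = -1.5 × (7.38 - 5.03) = -3.525%, loss ≈ 15710 × 3.525/100 ≈ 554.
Year 2025: gap = -1.5 × (9.24 - 5.03) = -6.315%, loss ≈ 15710 × 6.315/100 ≈ 992.
Total lost output = 940 + 853 + 554 + 992 = 3339 billion.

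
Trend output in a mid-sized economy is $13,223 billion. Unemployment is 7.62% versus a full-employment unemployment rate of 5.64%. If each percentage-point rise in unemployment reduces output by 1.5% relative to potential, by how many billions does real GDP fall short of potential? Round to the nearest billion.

$393 billion

Output gap = -1.5 × (7.62 - 5.64) = -1.5 × 1.98 = -2.97%.
Actual GDP ≈ 13223 × 0.9703 ≈ 12830 billion, so the shortfall is 13223 - 12830 = 393 billion.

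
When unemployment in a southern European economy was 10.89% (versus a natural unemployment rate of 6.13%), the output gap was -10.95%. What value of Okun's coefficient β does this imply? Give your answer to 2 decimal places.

β ≈ 2.30

Okun's law: output gap = -β × (u - u*).
-10.95 = -β × (10.89 - 6.13) = -β × 4.76, so β = 10.95/4.76 = 2.30.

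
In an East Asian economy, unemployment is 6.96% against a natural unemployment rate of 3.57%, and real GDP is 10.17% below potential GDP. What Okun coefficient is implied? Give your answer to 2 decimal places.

β ≈ 3.00

Okun's law: output gap = -β × (u - u*).
-10.17 = -β × (6.96 - 3.57) = -β × 3.39, so β = 10.17/3.39 = 3.00.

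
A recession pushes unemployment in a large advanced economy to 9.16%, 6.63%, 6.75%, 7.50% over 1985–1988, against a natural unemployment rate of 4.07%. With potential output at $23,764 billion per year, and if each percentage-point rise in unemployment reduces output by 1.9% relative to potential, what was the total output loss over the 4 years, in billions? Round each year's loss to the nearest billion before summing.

$6,213 billion

Year 1985: gap = -1.9 × (9.16 - 4.07) = -9.671%, loss ≈ 23764 × 9.671/100 ≈ 2298.
Year 1986: gap = -1.9 × (6.63 - 4.07) = -4.864%, loss ≈ 23764 × 4.864/100 ≈ 1156.
Year 1987: gap = -1.9 × (6.75 - 4.07) = -5.092%, loss ≈ 23764 × 5.092/100 ≈ 1210.
Year 1988: gap = -1.9 × (7.5 - 4.07) = -6.517%, loss ≈ 23764 × 6.517/100 ≈ 1549.
Total lost output = 2298 + 1156 + 1210 + 1549 = 6213 billion.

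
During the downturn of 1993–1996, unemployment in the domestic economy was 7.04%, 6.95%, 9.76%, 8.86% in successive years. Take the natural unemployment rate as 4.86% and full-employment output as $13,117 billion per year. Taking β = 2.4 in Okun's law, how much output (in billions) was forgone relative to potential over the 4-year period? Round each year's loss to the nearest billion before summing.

Year 1993: gap = -2.4 × (7.04 - 4.86) = -5.232%, loss ≈ 13117 × 5.232/100 ≈ 686.
Year 1994: gap = -2.4 × (6.95 - 4.86) = -5.016%, loss ≈ 13117 × 5.016/100 ≈ 658.
Year 1995: gap = -2.4 × (9.76 - 4.86) = -11.76%, loss ≈ 13117 × 11.76/100 ≈ 1543.
Year 1996: gap = -2.4 × (8.86 - 4.86) = -9.6%, loss ≈ 13117 × 9.6/100 ≈ 1259.
Total lost output = 686 + 658 + 1543 + 1259 = 4146 billion.

$4,146 billion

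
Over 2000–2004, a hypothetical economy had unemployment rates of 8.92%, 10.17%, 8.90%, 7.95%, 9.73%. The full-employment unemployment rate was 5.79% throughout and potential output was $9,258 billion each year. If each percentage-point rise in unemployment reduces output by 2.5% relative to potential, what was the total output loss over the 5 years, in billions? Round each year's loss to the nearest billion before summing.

$3,870 billion

Year 2000: gap = -2.5 × (8.92 - 5.79) = -7.825%, loss ≈ 9258 × 7.825/100 ≈ 724.
Year 2001: gap = -2.5 × (10.17 - 5.79) = -10.95%, loss ≈ 9258 × 10.95/100 ≈ 1014.
Year 2002: gap = -2.5 × (8.9 - 5.79) = -7.775%, loss ≈ 9258 × 7.775/100 ≈ 720.
Year 2003: gap = -2.5 × (7.95 - 5.79) = -5.4%, loss ≈ 9258 × 5.4/100 ≈ 500.
Year 2004: gap = -2.5 × (9.73 - 5.79) = -9.85%, loss ≈ 9258 × 9.85/100 ≈ 912.
Total lost output = 724 + 1014 + 720 + 500 + 912 = 3870 billion.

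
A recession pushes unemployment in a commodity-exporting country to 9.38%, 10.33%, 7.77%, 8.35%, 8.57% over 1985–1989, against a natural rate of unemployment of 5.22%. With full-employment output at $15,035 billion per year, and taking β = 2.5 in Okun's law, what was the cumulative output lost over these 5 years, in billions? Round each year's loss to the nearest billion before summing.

$6,878 billion

Year 1985: gap = -2.5 × (9.38 - 5.22) = -10.4%, loss ≈ 15035 × 10.4/100 ≈ 1564.
Year 1986: gap = -2.5 × (10.33 - 5.22) = -12.775%, loss ≈ 15035 × 12.775/100 ≈ 1921.
Year 1987: gap = -2.5 × (7.77 - 5.22) = -6.375%, loss ≈ 15035 × 6.375/100 ≈ 958.
Year 1988: gap = -2.5 × (8.35 - 5.22) = -7.825%, loss ≈ 15035 × 7.825/100 ≈ 1176.
Year 1989: gap = -2.5 × (8.57 - 5.22) = -8.375%, loss ≈ 15035 × 8.375/100 ≈ 1259.
Total lost output = 1564 + 1921 + 958 + 1176 + 1259 = 6878 billion.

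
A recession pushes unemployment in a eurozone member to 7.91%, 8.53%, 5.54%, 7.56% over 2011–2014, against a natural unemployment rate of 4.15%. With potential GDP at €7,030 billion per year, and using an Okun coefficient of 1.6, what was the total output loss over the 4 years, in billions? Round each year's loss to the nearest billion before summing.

€1,456 billion

Year 2011: gap = -1.6 × (7.91 - 4.15) = -6.016%, loss ≈ 7030 × 6.016/100 ≈ 423.
Year 2012: gap = -1.6 × (8.53 - 4.15) = -7.008%, loss ≈ 7030 × 7.008/100 ≈ 493.
Year 2013: gap = -1.6 × (5.54 - 4.15) = -2.224%, loss ≈ 7030 × 2.224/100 ≈ 156.
Year 2014: gap = -1.6 × (7.56 - 4.15) = -5.456%, loss ≈ 7030 × 5.456/100 ≈ 384.
Total lost output = 423 + 493 + 156 + 384 = 1456 billion.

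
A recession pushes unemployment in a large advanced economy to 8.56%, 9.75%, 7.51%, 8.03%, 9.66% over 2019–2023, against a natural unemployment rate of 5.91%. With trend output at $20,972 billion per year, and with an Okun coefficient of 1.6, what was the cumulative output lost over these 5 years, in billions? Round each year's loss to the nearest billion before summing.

$4,684 billion

Year 2019: gap = -1.6 × (8.56 - 5.91) = -4.24%, loss ≈ 20972 × 4.24/100 ≈ 889.
Year 2020: gap = -1.6 × (9.75 - 5.91) = -6.144%, loss ≈ 20972 × 6.144/100 ≈ 1289.
Year 2021: gap = -1.6 × (7.51 - 5.91) = -2.56%, loss ≈ 20972 × 2.56/100 ≈ 537.
Year 2022: gap = -1.6 × (8.03 - 5.91) = -3.392%, loss ≈ 20972 × 3.392/100 ≈ 711.
Year 2023: gap = -1.6 × (9.66 - 5.91) = -6%, loss ≈ 20972 × 6/100 ≈ 1258.
Total lost output = 889 + 1289 + 537 + 711 + 1258 = 4684 billion.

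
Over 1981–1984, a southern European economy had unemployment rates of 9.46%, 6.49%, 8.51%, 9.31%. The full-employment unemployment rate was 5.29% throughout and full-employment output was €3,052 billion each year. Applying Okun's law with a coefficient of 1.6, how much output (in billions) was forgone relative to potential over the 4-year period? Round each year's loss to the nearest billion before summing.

€616 billion

Year 1981: gap = -1.6 × (9.46 - 5.29) = -6.672%, loss ≈ 3052 × 6.672/100 ≈ 204.
Year 1982: gap = -1.6 × (6.49 - 5.29) = -1.92%, loss ≈ 3052 × 1.92/100 ≈ 59.
Year 1983: gap = -1.6 × (8.51 - 5.29) = -5.152%, loss ≈ 3052 × 5.152/100 ≈ 157.
Year 1984: gap = -1.6 × (9.31 - 5.29) = -6.432%, loss ≈ 3052 × 6.432/100 ≈ 196.
Total lost output = 204 + 59 + 157 + 196 = 616 billion.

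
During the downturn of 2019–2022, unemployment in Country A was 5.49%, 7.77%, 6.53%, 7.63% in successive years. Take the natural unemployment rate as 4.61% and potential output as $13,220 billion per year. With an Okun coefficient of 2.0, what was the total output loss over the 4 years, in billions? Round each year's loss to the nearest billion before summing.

Year 2019: gap = -2.0 × (5.49 - 4.61) = -1.76%, loss ≈ 13220 × 1.76/100 ≈ 233.
Year 2020: gap = -2.0 × (7.77 - 4.61) = -6.32%, loss ≈ 13220 × 6.32/100 ≈ 836.
Year 2021: gap = -2.0 × (6.53 - 4.61) = -3.84%, loss ≈ 13220 × 3.84/100 ≈ 508.
Year 2022: gap = -2.0 × (7.63 - 4.61) = -6.04%, loss ≈ 13220 × 6.04/100 ≈ 798.
Total lost output = 233 + 836 + 508 + 798 = 2375 billion.

$2,375 billion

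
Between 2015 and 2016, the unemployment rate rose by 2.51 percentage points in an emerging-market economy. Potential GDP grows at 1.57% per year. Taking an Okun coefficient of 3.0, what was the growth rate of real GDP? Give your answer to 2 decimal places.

-5.96%

Growth-rate Okun's law: g_Y = g_Y* - β × Δu.
g_Y = 1.57 - 3.0 × (2.51) = 1.57 - 7.53 = -5.96%, i.e. -5.96% to 2 d.p.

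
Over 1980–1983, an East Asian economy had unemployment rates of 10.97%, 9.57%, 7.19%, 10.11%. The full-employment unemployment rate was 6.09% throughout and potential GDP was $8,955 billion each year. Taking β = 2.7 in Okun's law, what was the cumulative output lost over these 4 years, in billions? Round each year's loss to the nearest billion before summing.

$3,259 billion

Year 1980: gap = -2.7 × (10.97 - 6.09) = -13.176%, loss ≈ 8955 × 13.176/100 ≈ 1180.
Year 1981: gap = -2.7 × (9.57 - 6.09) = -9.396%, loss ≈ 8955 × 9.396/100 ≈ 841.
Year 1982: gap = -2.7 × (7.19 - 6.09) = -2.97%, loss ≈ 8955 × 2.97/100 ≈ 266.
Year 1983: gap = -2.7 × (10.11 - 6.09) = -10.854%, loss ≈ 8955 × 10.854/100 ≈ 972.
Total lost output = 1180 + 841 + 266 + 972 = 3259 billion.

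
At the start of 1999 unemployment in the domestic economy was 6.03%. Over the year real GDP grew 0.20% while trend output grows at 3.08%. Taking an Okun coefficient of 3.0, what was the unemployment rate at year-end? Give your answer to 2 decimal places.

Growth-rate Okun's law: g_Y = g_Y* - β × Δu, so Δu = (g_Y* - g_Y)/β.
Δu = (3.08 - 0.2)/3.0 = 2.88/3.0 = 0.96 percentage points.
Year-end unemployment = 6.03 + 0.96 = 6.99%.

6.99%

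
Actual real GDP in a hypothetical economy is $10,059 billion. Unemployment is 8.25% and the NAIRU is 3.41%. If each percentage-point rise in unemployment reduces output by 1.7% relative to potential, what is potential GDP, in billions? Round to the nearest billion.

$10,961 billion

Unemployment gap = 8.25 - 3.41 = 4.84 points, so output gap = -1.7 × 4.84 = -8.228%.
Since Y = Y* × (1 + gap/100), Y* = 10059/0.91772 ≈ 10961 billion.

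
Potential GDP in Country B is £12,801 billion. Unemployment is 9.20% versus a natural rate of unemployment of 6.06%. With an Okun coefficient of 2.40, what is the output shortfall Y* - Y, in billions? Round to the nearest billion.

Output gap = -2.40 × (9.2 - 6.06) = -2.4 × 3.14 = -7.536%.
Actual GDP ≈ 12801 × 0.92464 ≈ 11836 billion, so the shortfall is 12801 - 11836 = 965 billion.

£965 billion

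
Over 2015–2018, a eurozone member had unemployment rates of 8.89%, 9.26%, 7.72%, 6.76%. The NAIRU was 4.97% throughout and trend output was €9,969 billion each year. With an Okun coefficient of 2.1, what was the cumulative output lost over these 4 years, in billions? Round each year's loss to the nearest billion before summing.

Year 2015: gap = -2.1 × (8.89 - 4.97) = -8.232%, loss ≈ 9969 × 8.232/100 ≈ 821.
Year 2016: gap = -2.1 × (9.26 - 4.97) = -9.009%, loss ≈ 9969 × 9.009/100 ≈ 898.
Year 2017: gap = -2.1 × (7.72 - 4.97) = -5.775%, loss ≈ 9969 × 5.775/100 ≈ 576.
Year 2018: gap = -2.1 × (6.76 - 4.97) = -3.759%, loss ≈ 9969 × 3.759/100 ≈ 375.
Total lost output = 821 + 898 + 576 + 375 = 2670 billion.

€2,670 billion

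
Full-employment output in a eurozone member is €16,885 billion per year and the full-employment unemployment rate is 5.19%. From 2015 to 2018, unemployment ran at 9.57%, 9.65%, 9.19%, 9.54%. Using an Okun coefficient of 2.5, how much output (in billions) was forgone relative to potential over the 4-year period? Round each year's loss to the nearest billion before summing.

€7,257 billion

Year 2015: gap = -2.5 × (9.57 - 5.19) = -10.95%, loss ≈ 16885 × 10.95/100 ≈ 1849.
Year 2016: gap = -2.5 × (9.65 - 5.19) = -11.15%, loss ≈ 16885 × 11.15/100 ≈ 1883.
Year 2017: gap = -2.5 × (9.19 - 5.19) = -10%, loss ≈ 16885 × 10/100 ≈ 1689.
Year 2018: gap = -2.5 × (9.54 - 5.19) = -10.875%, loss ≈ 16885 × 10.875/100 ≈ 1836.
Total lost output = 1849 + 1883 + 1689 + 1836 = 7257 billion.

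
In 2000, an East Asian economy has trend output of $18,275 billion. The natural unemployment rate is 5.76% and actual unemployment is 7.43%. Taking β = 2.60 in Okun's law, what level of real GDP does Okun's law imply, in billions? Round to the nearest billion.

$17,481 billion

Unemployment gap = 7.43 - 5.76 = 1.67 points, so the output gap is -2.6 × 1.67 = -4.342%.
Actual GDP = 18275 × (1 - 4.342/100) = 18275 × 0.95658 ≈ 17481 billion.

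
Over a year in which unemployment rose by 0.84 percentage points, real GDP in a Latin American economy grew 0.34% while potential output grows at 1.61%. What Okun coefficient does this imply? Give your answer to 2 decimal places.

β ≈ 1.51

Growth form: g_Y = g_Y* - β × Δu, so β = (g_Y* - g_Y)/Δu.
β = (1.61 - 0.34)/0.84 = 1.27/0.84 = 1.51.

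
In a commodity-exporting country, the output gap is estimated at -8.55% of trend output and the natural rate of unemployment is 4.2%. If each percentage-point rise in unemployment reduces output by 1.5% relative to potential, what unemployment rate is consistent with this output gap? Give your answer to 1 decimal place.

From Okun's law, u - u* = -(output gap)/β = -(-8.55)/1.5 = 5.7 points.
So u = 4.2 + 5.7 = 9.9%.

9.9%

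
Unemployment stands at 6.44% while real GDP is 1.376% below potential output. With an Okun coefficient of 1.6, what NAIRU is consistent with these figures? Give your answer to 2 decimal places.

From Okun's law, u - u* = -(output gap)/β = -(-1.376)/1.6 = 0.86 points.
So u* = 6.44 - 0.86 = 5.58%.

5.58%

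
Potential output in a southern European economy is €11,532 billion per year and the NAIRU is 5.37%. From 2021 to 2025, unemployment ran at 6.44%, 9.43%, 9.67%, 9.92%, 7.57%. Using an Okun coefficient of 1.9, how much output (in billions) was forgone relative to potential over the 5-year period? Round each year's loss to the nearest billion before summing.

Year 2021: gap = -1.9 × (6.44 - 5.37) = -2.033%, loss ≈ 11532 × 2.033/100 ≈ 234.
Year 2022: gap = -1.9 × (9.43 - 5.37) = -7.714%, loss ≈ 11532 × 7.714/100 ≈ 890.
Year 2023: gap = -1.9 × (9.67 - 5.37) = -8.17%, loss ≈ 11532 × 8.17/100 ≈ 942.
Year 2024: gap = -1.9 × (9.92 - 5.37) = -8.645%, loss ≈ 11532 × 8.645/100 ≈ 997.
Year 2025: gap = -1.9 × (7.57 - 5.37) = -4.18%, loss ≈ 11532 × 4.18/100 ≈ 482.
Total lost output = 234 + 890 + 942 + 997 + 482 = 3545 billion.

€3,545 billion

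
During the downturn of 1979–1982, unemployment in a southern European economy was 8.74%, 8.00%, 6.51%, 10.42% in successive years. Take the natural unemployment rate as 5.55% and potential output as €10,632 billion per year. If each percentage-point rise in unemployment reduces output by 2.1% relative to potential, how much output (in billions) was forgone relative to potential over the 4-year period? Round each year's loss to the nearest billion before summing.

€2,560 billion

Year 1979: gap = -2.1 × (8.74 - 5.55) = -6.699%, loss ≈ 10632 × 6.699/100 ≈ 712.
Year 1980: gap = -2.1 × (8 - 5.55) = -5.145%, loss ≈ 10632 × 5.145/100 ≈ 547.
Year 1981: gap = -2.1 × (6.51 - 5.55) = -2.016%, loss ≈ 10632 × 2.016/100 ≈ 214.
Year 1982: gap = -2.1 × (10.42 - 5.55) = -10.227%, loss ≈ 10632 × 10.227/100 ≈ 1087.
Total lost output = 712 + 547 + 214 + 1087 = 2560 billion.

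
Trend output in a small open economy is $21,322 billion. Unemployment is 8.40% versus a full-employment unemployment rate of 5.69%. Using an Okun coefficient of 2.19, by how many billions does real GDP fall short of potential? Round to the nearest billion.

$1,265 billion

Output gap = -2.19 × (8.4 - 5.69) = -2.19 × 2.71 = -5.9349%.
Actual GDP ≈ 21322 × 0.940651 ≈ 20057 billion, so the shortfall is 21322 - 20057 = 1265 billion.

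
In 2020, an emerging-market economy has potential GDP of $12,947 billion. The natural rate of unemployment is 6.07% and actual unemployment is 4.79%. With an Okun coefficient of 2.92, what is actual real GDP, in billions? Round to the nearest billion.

$13,431 billion

Unemployment gap = 4.79 - 6.07 = -1.28 points, so the output gap is -2.92 × (-1.28) = 3.7376%.
Actual GDP = 12947 × (1 + 3.7376/100) = 12947 × 1.037376 ≈ 13431 billion.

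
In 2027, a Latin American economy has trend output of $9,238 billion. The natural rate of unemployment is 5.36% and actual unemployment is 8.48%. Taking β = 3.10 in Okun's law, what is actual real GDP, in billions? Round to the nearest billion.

$8,345 billion

Unemployment gap = 8.48 - 5.36 = 3.12 points, so the output gap is -3.1 × 3.12 = -9.672%.
Actual GDP = 9238 × (1 - 9.672/100) = 9238 × 0.90328 ≈ 8345 billion.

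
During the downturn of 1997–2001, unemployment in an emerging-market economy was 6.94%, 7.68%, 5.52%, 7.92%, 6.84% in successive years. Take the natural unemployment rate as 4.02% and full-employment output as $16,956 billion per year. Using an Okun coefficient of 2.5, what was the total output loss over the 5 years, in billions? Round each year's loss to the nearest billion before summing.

$6,273 billion

Year 1997: gap = -2.5 × (6.94 - 4.02) = -7.3%, loss ≈ 16956 × 7.3/100 ≈ 1238.
Year 1998: gap = -2.5 × (7.68 - 4.02) = -9.15%, loss ≈ 16956 × 9.15/100 ≈ 1551.
Year 1999: gap = -2.5 × (5.52 - 4.02) = -3.75%, loss ≈ 16956 × 3.75/100 ≈ 636.
Year 2000: gap = -2.5 × (7.92 - 4.02) = -9.75%, loss ≈ 16956 × 9.75/100 ≈ 1653.
Year 2001: gap = -2.5 × (6.84 - 4.02) = -7.05%, loss ≈ 16956 × 7.05/100 ≈ 1195.
Total lost output = 1238 + 1551 + 636 + 1653 + 1195 = 6273 billion.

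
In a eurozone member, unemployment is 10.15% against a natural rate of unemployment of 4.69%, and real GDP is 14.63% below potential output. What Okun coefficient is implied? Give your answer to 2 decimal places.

β ≈ 2.68

Okun's law: output gap = -β × (u - u*).
-14.63 = -β × (10.15 - 4.69) = -β × 5.46, so β = 14.63/5.46 = 2.68.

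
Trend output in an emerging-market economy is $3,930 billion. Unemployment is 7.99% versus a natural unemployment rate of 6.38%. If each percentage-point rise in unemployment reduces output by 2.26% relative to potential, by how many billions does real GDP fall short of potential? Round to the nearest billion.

Output gap = -2.26 × (7.99 - 6.38) = -2.26 × 1.61 = -3.6386%.
Actual GDP ≈ 3930 × 0.963614 ≈ 3787 billion, so the shortfall is 3930 - 3787 = 143 billion.

$143 billion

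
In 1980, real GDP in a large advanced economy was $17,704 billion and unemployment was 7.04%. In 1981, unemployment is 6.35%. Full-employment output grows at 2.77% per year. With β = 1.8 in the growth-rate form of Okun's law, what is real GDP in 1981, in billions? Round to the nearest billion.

Δu = 6.35 - 7.04 = -0.69 points.
Okun's law (growth form): g_Y = g_Y* - β × Δu = 2.77 - 1.8 × (-0.69) = 2.77 + 1.242 = 4.012%.
Real GDP in the next year = 17704 × (1 + 4.012/100) = 17704 × 1.04012 ≈ 18414 billion.

$18,414 billion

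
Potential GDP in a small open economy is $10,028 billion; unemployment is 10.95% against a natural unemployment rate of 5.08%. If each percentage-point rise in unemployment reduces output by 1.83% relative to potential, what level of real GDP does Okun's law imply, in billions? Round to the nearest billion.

$8,951 billion

Unemployment gap = 10.95 - 5.08 = 5.87 points, so the output gap is -1.83 × 5.87 = -10.7421%.
Actual GDP = 10028 × (1 - 10.7421/100) = 10028 × 0.892579 ≈ 8951 billion.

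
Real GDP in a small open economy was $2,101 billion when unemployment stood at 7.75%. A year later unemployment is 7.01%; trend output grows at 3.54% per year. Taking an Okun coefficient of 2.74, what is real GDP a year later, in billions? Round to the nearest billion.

$2,218 billion

Δu = 7.01 - 7.75 = -0.74 points.
Okun's law (growth form): g_Y = g_Y* - β × Δu = 3.54 - 2.74 × (-0.74) = 3.54 + 2.0276 = 5.5676%.
Real GDP in the next year = 2101 × (1 + 5.5676/100) = 2101 × 1.055676 ≈ 2218 billion.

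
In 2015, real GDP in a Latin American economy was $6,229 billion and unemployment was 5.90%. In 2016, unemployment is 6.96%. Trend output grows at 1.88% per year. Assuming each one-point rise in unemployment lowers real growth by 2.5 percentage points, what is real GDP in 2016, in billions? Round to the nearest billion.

$6,181 billion

Δu = 6.96 - 5.9 = 1.06 points.
Okun's law (growth form): g_Y = g_Y* - β × Δu = 1.88 - 2.5 × (1.06) = 1.88 - 2.65 = -0.77%.
Real GDP in the next year = 6229 × (1 - 0.77/100) = 6229 × 0.9923 ≈ 6181 billion.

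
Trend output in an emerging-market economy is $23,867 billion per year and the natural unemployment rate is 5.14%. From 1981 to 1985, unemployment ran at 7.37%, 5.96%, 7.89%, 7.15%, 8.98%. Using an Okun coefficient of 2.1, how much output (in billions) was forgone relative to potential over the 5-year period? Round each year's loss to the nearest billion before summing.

Year 1981: gap = -2.1 × (7.37 - 5.14) = -4.683%, loss ≈ 23867 × 4.683/100 ≈ 1118.
Year 1982: gap = -2.1 × (5.96 - 5.14) = -1.722%, loss ≈ 23867 × 1.722/100 ≈ 411.
Year 1983: gap = -2.1 × (7.89 - 5.14) = -5.775%, loss ≈ 23867 × 5.775/100 ≈ 1378.
Year 1984: gap = -2.1 × (7.15 - 5.14) = -4.221%, loss ≈ 23867 × 4.221/100 ≈ 1007.
Year 1985: gap = -2.1 × (8.98 - 5.14) = -8.064%, loss ≈ 23867 × 8.064/100 ≈ 1925.
Total lost output = 1118 + 411 + 1378 + 1007 + 1925 = 5839 billion.

$5,839 billion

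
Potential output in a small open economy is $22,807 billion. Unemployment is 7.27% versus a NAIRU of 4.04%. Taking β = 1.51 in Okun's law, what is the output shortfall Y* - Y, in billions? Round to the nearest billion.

$1,112 billion

Output gap = -1.51 × (7.27 - 4.04) = -1.51 × 3.23 = -4.8773%.
Actual GDP ≈ 22807 × 0.951227 ≈ 21695 billion, so the shortfall is 22807 - 21695 = 1112 billion.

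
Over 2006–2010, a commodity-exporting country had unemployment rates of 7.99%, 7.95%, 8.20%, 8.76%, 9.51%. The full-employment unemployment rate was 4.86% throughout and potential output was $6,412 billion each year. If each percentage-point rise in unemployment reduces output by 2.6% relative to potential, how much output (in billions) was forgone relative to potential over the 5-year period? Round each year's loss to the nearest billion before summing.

Year 2006: gap = -2.6 × (7.99 - 4.86) = -8.138%, loss ≈ 6412 × 8.138/100 ≈ 522.
Year 2007: gap = -2.6 × (7.95 - 4.86) = -8.034%, loss ≈ 6412 × 8.034/100 ≈ 515.
Year 2008: gap = -2.6 × (8.2 - 4.86) = -8.684%, loss ≈ 6412 × 8.684/100 ≈ 557.
Year 2009: gap = -2.6 × (8.76 - 4.86) = -10.14%, loss ≈ 6412 × 10.14/100 ≈ 650.
Year 2010: gap = -2.6 × (9.51 - 4.86) = -12.09%, loss ≈ 6412 × 12.09/100 ≈ 775.
Total lost output = 522 + 515 + 557 + 650 + 775 = 3019 billion.

$3,019 billion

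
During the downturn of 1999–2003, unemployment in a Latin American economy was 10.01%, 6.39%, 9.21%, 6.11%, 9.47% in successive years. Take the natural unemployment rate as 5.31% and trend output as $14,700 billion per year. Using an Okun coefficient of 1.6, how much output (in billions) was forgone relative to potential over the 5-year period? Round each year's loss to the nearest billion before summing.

Year 1999: gap = -1.6 × (10.01 - 5.31) = -7.52%, loss ≈ 14700 × 7.52/100 ≈ 1105.
Year 2000: gap = -1.6 × (6.39 - 5.31) = -1.728%, loss ≈ 14700 × 1.728/100 ≈ 254.
Year 2001: gap = -1.6 × (9.21 - 5.31) = -6.24%, loss ≈ 14700 × 6.24/100 ≈ 917.
Year 2002: gap = -1.6 × (6.11 - 5.31) = -1.28%, loss ≈ 14700 × 1.28/100 ≈ 188.
Year 2003: gap = -1.6 × (9.47 - 5.31) = -6.656%, loss ≈ 14700 × 6.656/100 ≈ 978.
Total lost output = 1105 + 254 + 917 + 188 + 978 = 3442 billion.

$3,442 billion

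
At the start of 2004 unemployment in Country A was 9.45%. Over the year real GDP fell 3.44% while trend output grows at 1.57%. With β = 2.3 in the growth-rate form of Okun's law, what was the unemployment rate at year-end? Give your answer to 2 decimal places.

Growth-rate Okun's law: g_Y = g_Y* - β × Δu, so Δu = (g_Y* - g_Y)/β.
Δu = (1.57 + 3.44)/2.3 = 5.01/2.3 = 2.18 percentage points.
Year-end unemployment = 9.45 + 2.18 = 11.63%.

11.63%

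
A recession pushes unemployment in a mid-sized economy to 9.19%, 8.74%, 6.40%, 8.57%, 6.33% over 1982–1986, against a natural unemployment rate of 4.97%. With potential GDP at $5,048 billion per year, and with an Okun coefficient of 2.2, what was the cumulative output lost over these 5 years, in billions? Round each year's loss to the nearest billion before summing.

Year 1982: gap = -2.2 × (9.19 - 4.97) = -9.284%, loss ≈ 5048 × 9.284/100 ≈ 469.
Year 1983: gap = -2.2 × (8.74 - 4.97) = -8.294%, loss ≈ 5048 × 8.294/100 ≈ 419.
Year 1984: gap = -2.2 × (6.4 - 4.97) = -3.146%, loss ≈ 5048 × 3.146/100 ≈ 159.
Year 1985: gap = -2.2 × (8.57 - 4.97) = -7.92%, loss ≈ 5048 × 7.92/100 ≈ 400.
Year 1986: gap = -2.2 × (6.33 - 4.97) = -2.992%, loss ≈ 5048 × 2.992/100 ≈ 151.
Total lost output = 469 + 419 + 159 + 400 + 151 = 1598 billion.

$1,598 billion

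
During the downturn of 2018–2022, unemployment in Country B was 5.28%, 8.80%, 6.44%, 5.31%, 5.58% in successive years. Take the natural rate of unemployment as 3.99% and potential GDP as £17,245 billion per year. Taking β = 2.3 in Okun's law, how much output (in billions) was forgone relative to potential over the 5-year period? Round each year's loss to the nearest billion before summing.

Year 2018: gap = -2.3 × (5.28 - 3.99) = -2.967%, loss ≈ 17245 × 2.967/100 ≈ 512.
Year 2019: gap = -2.3 × (8.8 - 3.99) = -11.063%, loss ≈ 17245 × 11.063/100 ≈ 1908.
Year 2020: gap = -2.3 × (6.44 - 3.99) = -5.635%, loss ≈ 17245 × 5.635/100 ≈ 972.
Year 2021: gap = -2.3 × (5.31 - 3.99) = -3.036%, loss ≈ 17245 × 3.036/100 ≈ 524.
Year 2022: gap = -2.3 × (5.58 - 3.99) = -3.657%, loss ≈ 17245 × 3.657/100 ≈ 631.
Total lost output = 512 + 1908 + 972 + 524 + 631 = 4547 billion.

£4,547 billion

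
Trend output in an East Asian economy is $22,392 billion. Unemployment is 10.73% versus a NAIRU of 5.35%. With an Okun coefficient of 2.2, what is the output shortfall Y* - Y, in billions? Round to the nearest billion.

Output gap = -2.2 × (10.73 - 5.35) = -2.2 × 5.38 = -11.836%.
Actual GDP ≈ 22392 × 0.88164 ≈ 19742 billion, so the shortfall is 22392 - 19742 = 2650 billion.

$2,650 billion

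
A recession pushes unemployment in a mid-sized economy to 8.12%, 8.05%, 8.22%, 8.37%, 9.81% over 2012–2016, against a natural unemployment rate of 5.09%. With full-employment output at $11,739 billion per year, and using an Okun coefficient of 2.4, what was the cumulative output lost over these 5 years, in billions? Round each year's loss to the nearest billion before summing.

$4,824 billion

Year 2012: gap = -2.4 × (8.12 - 5.09) = -7.272%, loss ≈ 11739 × 7.272/100 ≈ 854.
Year 2013: gap = -2.4 × (8.05 - 5.09) = -7.104%, loss ≈ 11739 × 7.104/100 ≈ 834.
Year 2014: gap = -2.4 × (8.22 - 5.09) = -7.512%, loss ≈ 11739 × 7.512/100 ≈ 882.
Year 2015: gap = -2.4 × (8.37 - 5.09) = -7.872%, loss ≈ 11739 × 7.872/100 ≈ 924.
Year 2016: gap = -2.4 × (9.81 - 5.09) = -11.328%, loss ≈ 11739 × 11.328/100 ≈ 1330.
Total lost output = 854 + 834 + 882 + 924 + 1330 = 4824 billion.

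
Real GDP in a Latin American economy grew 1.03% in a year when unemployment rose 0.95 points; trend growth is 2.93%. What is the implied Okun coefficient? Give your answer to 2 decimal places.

β ≈ 2.00

Growth form: g_Y = g_Y* - β × Δu, so β = (g_Y* - g_Y)/Δu.
β = (2.93 - 1.03)/0.95 = 1.9/0.95 = 2.00.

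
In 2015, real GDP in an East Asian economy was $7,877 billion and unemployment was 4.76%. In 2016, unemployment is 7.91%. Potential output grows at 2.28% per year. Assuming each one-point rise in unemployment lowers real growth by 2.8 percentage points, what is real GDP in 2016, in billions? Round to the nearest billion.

$7,362 billion

Δu = 7.91 - 4.76 = 3.15 points.
Okun's law (growth form): g_Y = g_Y* - β × Δu = 2.28 - 2.8 × (3.15) = 2.28 - 8.82 = -6.54%.
Real GDP in the next year = 7877 × (1 - 6.54/100) = 7877 × 0.9346 ≈ 7362 billion.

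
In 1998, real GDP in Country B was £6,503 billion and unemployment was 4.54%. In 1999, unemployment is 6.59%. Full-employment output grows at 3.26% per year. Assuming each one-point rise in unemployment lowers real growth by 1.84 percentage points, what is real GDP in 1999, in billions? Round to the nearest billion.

£6,470 billion

Δu = 6.59 - 4.54 = 2.05 points.
Okun's law (growth form): g_Y = g_Y* - β × Δu = 3.26 - 1.84 × (2.05) = 3.26 - 3.772 = -0.512%.
Real GDP in the next year = 6503 × (1 - 0.512/100) = 6503 × 0.99488 ≈ 6470 billion.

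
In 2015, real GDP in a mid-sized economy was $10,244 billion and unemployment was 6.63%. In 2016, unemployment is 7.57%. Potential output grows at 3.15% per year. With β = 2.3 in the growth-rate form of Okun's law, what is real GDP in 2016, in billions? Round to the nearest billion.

Δu = 7.57 - 6.63 = 0.94 points.
Okun's law (growth form): g_Y = g_Y* - β × Δu = 3.15 - 2.3 × (0.94) = 3.15 - 2.162 = 0.988%.
Real GDP in the next year = 10244 × (1 + 0.988/100) = 10244 × 1.00988 ≈ 10345 billion.

$10,345 billion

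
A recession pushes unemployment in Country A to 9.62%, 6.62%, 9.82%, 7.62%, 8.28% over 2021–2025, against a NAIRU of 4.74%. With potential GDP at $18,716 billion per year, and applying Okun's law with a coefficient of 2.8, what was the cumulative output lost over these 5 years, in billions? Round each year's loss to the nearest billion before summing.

Year 2021: gap = -2.8 × (9.62 - 4.74) = -13.664%, loss ≈ 18716 × 13.664/100 ≈ 2557.
Year 2022: gap = -2.8 × (6.62 - 4.74) = -5.264%, loss ≈ 18716 × 5.264/100 ≈ 985.
Year 2023: gap = -2.8 × (9.82 - 4.74) = -14.224%, loss ≈ 18716 × 14.224/100 ≈ 2662.
Year 2024: gap = -2.8 × (7.62 - 4.74) = -8.064%, loss ≈ 18716 × 8.064/100 ≈ 1509.
Year 2025: gap = -2.8 × (8.28 - 4.74) = -9.912%, loss ≈ 18716 × 9.912/100 ≈ 1855.
Total lost output = 2557 + 985 + 2662 + 1509 + 1855 = 9568 billion.

$9,568 billion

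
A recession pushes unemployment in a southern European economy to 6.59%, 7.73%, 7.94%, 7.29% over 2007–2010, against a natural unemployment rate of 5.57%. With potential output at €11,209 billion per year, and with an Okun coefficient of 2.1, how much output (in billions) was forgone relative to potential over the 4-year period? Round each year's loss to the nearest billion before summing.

€1,711 billion

Year 2007: gap = -2.1 × (6.59 - 5.57) = -2.142%, loss ≈ 11209 × 2.142/100 ≈ 240.
Year 2008: gap = -2.1 × (7.73 - 5.57) = -4.536%, loss ≈ 11209 × 4.536/100 ≈ 508.
Year 2009: gap = -2.1 × (7.94 - 5.57) = -4.977%, loss ≈ 11209 × 4.977/100 ≈ 558.
Year 2010: gap = -2.1 × (7.29 - 5.57) = -3.612%, loss ≈ 11209 × 3.612/100 ≈ 405.
Total lost output = 240 + 508 + 558 + 405 = 1711 billion.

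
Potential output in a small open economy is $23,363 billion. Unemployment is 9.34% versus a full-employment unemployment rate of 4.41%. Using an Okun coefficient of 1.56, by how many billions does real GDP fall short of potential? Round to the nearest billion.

Output gap = -1.56 × (9.34 - 4.41) = -1.56 × 4.93 = -7.6908%.
Actual GDP ≈ 23363 × 0.923092 ≈ 21566 billion, so the shortfall is 23363 - 21566 = 1797 billion.

$1,797 billion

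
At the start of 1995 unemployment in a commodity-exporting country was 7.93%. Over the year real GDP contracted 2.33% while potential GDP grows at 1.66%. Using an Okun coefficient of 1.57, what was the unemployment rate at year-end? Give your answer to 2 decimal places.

Growth-rate Okun's law: g_Y = g_Y* - β × Δu, so Δu = (g_Y* - g_Y)/β.
Δu = (1.66 + 2.33)/1.57 = 3.99/1.57 = 2.54 percentage points.
Year-end unemployment = 7.93 + 2.54 = 10.47%.

10.47%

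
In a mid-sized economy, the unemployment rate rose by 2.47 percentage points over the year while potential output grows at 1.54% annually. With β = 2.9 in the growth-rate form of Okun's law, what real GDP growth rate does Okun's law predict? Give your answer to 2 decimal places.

-5.62%

Growth-rate Okun's law: g_Y = g_Y* - β × Δu.
g_Y = 1.54 - 2.9 × (2.47) = 1.54 - 7.163 = -5.623%, i.e. -5.62% to 2 d.p.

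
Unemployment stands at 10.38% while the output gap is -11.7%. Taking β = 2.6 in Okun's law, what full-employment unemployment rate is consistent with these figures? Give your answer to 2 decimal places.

5.88%

From Okun's law, u - u* = -(output gap)/β = -(-11.7)/2.6 = 4.5 points.
So u* = 10.38 - 4.5 = 5.88%.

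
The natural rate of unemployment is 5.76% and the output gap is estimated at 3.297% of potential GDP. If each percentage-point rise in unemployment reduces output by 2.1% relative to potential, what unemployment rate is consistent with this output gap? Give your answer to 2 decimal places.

4.19%

From Okun's law, u - u* = -(output gap)/β = -(3.297)/2.1 = -1.57 points.
So u = 5.76 - 1.57 = 4.19%.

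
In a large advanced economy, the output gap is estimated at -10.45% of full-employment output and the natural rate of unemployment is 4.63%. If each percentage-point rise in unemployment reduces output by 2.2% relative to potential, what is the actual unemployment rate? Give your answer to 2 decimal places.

9.38%

From Okun's law, u - u* = -(output gap)/β = -(-10.45)/2.2 = 4.75 points.
So u = 4.63 + 4.75 = 9.38%.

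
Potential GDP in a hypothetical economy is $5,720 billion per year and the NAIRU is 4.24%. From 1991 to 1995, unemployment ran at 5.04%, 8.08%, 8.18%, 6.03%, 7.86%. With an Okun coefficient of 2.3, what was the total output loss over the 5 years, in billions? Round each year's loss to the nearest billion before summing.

Year 1991: gap = -2.3 × (5.04 - 4.24) = -1.84%, loss ≈ 5720 × 1.84/100 ≈ 105.
Year 1992: gap = -2.3 × (8.08 - 4.24) = -8.832%, loss ≈ 5720 × 8.832/100 ≈ 505.
Year 1993: gap = -2.3 × (8.18 - 4.24) = -9.062%, loss ≈ 5720 × 9.062/100 ≈ 518.
Year 1994: gap = -2.3 × (6.03 - 4.24) = -4.117%, loss ≈ 5720 × 4.117/100 ≈ 235.
Year 1995: gap = -2.3 × (7.86 - 4.24) = -8.326%, loss ≈ 5720 × 8.326/100 ≈ 476.
Total lost output = 105 + 505 + 518 + 235 + 476 = 1839 billion.

$1,839 billion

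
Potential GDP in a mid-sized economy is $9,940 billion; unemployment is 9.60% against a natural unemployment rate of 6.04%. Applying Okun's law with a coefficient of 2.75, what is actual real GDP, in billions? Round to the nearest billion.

$8,967 billion

Unemployment gap = 9.6 - 6.04 = 3.56 points, so the output gap is -2.75 × 3.56 = -9.79%.
Actual GDP = 9940 × (1 - 9.79/100) = 9940 × 0.9021 ≈ 8967 billion.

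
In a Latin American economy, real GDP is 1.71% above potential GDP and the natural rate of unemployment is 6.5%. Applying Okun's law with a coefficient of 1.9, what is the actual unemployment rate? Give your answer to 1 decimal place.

From Okun's law, u - u* = -(output gap)/β = -(1.71)/1.9 = -0.9 points.
So u = 6.5 - 0.9 = 5.6%.

5.6%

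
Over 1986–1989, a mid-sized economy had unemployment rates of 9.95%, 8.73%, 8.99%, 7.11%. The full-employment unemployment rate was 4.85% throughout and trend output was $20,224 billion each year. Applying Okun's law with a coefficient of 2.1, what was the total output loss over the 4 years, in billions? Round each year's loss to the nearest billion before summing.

$6,532 billion

Year 1986: gap = -2.1 × (9.95 - 4.85) = -10.71%, loss ≈ 20224 × 10.71/100 ≈ 2166.
Year 1987: gap = -2.1 × (8.73 - 4.85) = -8.148%, loss ≈ 20224 × 8.148/100 ≈ 1648.
Year 1988: gap = -2.1 × (8.99 - 4.85) = -8.694%, loss ≈ 20224 × 8.694/100 ≈ 1758.
Year 1989: gap = -2.1 × (7.11 - 4.85) = -4.746%, loss ≈ 20224 × 4.746/100 ≈ 960.
Total lost output = 2166 + 1648 + 1758 + 960 = 6532 billion.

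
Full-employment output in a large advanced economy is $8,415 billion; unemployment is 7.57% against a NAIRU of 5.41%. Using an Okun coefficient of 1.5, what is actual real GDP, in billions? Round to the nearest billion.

Unemployment gap = 7.57 - 5.41 = 2.16 points, so the output gap is -1.5 × 2.16 = -3.24%.
Actual GDP = 8415 × (1 - 3.24/100) = 8415 × 0.9676 ≈ 8142 billion.

$8,142 billion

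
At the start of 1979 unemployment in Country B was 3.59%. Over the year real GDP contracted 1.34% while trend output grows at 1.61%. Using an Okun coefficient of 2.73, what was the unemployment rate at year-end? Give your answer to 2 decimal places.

Growth-rate Okun's law: g_Y = g_Y* - β × Δu, so Δu = (g_Y* - g_Y)/β.
Δu = (1.61 + 1.34)/2.73 = 2.95/2.73 = 1.08 percentage points.
Year-end unemployment = 3.59 + 1.08 = 4.67%.

4.67%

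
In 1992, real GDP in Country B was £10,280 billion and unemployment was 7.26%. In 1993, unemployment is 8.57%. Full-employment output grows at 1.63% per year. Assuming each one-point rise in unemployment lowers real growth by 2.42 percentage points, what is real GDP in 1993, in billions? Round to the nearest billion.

Δu = 8.57 - 7.26 = 1.31 points.
Okun's law (growth form): g_Y = g_Y* - β × Δu = 1.63 - 2.42 × (1.31) = 1.63 - 3.1702 = -1.5402%.
Real GDP in the next year = 10280 × (1 - 1.5402/100) = 10280 × 0.984598 ≈ 10122 billion.

£10,122 billion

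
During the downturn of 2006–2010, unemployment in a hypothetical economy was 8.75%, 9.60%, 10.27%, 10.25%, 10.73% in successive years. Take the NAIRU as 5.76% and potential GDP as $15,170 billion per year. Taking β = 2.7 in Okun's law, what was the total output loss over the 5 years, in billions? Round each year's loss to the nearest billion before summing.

Year 2006: gap = -2.7 × (8.75 - 5.76) = -8.073%, loss ≈ 15170 × 8.073/100 ≈ 1225.
Year 2007: gap = -2.7 × (9.6 - 5.76) = -10.368%, loss ≈ 15170 × 10.368/100 ≈ 1573.
Year 2008: gap = -2.7 × (10.27 - 5.76) = -12.177%, loss ≈ 15170 × 12.177/100 ≈ 1847.
Year 2009: gap = -2.7 × (10.25 - 5.76) = -12.123%, loss ≈ 15170 × 12.123/100 ≈ 1839.
Year 2010: gap = -2.7 × (10.73 - 5.76) = -13.419%, loss ≈ 15170 × 13.419/100 ≈ 2036.
Total lost output = 1225 + 1573 + 1847 + 1839 + 2036 = 8520 billion.

$8,520 billion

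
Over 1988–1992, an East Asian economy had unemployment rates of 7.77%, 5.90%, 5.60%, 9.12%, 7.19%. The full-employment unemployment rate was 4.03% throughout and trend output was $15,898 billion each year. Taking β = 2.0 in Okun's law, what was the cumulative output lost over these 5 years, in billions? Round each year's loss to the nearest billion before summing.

Year 1988: gap = -2.0 × (7.77 - 4.03) = -7.48%, loss ≈ 15898 × 7.48/100 ≈ 1189.
Year 1989: gap = -2.0 × (5.9 - 4.03) = -3.74%, loss ≈ 15898 × 3.74/100 ≈ 595.
Year 1990: gap = -2.0 × (5.6 - 4.03) = -3.14%, loss ≈ 15898 × 3.14/100 ≈ 499.
Year 1991: gap = -2.0 × (9.12 - 4.03) = -10.18%, loss ≈ 15898 × 10.18/100 ≈ 1618.
Year 1992: gap = -2.0 × (7.19 - 4.03) = -6.32%, loss ≈ 15898 × 6.32/100 ≈ 1005.
Total lost output = 1189 + 595 + 499 + 1618 + 1005 = 4906 billion.

$4,906 billion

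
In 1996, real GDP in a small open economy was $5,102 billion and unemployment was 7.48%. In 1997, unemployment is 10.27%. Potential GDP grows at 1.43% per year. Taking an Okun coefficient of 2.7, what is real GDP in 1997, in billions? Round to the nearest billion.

Δu = 10.27 - 7.48 = 2.79 points.
Okun's law (growth form): g_Y = g_Y* - β × Δu = 1.43 - 2.7 × (2.79) = 1.43 - 7.533 = -6.103%.
Real GDP in the next year = 5102 × (1 - 6.103/100) = 5102 × 0.93897 ≈ 4791 billion.

$4,791 billion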